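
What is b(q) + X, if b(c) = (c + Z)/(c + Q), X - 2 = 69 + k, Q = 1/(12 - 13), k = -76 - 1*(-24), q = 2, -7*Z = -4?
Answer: 151/7 ≈ 21.571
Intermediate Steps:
Z = 4/7 (Z = -1/7*(-4) = 4/7 ≈ 0.57143)
k = -52 (k = -76 + 24 = -52)
Q = -1 (Q = 1/(-1) = -1)
X = 19 (X = 2 + (69 - 52) = 2 + 17 = 19)
b(c) = (4/7 + c)/(-1 + c) (b(c) = (c + 4/7)/(c - 1) = (4/7 + c)/(-1 + c))
b(q) + X = (4/7 + 2)/(-1 + 2) + 19 = (18/7)/1 + 19 = 1*(18/7) + 19 = 18/7 + 19 = 151/7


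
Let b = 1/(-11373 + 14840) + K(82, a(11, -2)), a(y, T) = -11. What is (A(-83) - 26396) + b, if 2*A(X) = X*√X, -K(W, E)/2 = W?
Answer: -92083519/3467 - 83*I*√83/2 ≈ -26560.0 - 378.08*I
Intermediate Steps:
K(W, E) = -2*W
A(X) = X^(3/2)/2 (A(X) = (X*√X)/2 = X^(3/2)/2)
b = -568587/3467 (b = 1/(-11373 + 14840) - 2*82 = 1/3467 - 164 = -568587/3467 ≈ -164.00)
(A(-83) - 26396) + b = ((-83)^(3/2)/2 - 26396) - 568587/3467 = ((-83*I*√83)/2 - 26396) - 568587/3467 = (-83*I*√83/2 - 26396) - 568587/3467 = (-26396 - 83*I*√83/2) - 568587/3467 = -92083519/3467 - 83*I*√83/2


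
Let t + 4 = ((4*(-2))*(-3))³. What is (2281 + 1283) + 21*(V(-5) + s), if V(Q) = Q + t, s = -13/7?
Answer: 293640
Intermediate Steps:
s = -13/7 (s = -13*⅐ = -13/7 ≈ -1.8571)
t = 13820 (t = -4 + ((4*(-2))*(-3))³ = -4 + (-8*(-3))³ = -4 + 24³ = -4 + 13824 = 13820)
V(Q) = 13820 + Q (V(Q) = Q + 13820 = 13820 + Q)
(2281 + 1283) + 21*(V(-5) + s) = (2281 + 1283) + 21*((13820 - 5) - 13/7) = 3564 + 21*(13815 - 13/7) = 3564 + 21*(96692/7) = 3564 + 290076 = 293640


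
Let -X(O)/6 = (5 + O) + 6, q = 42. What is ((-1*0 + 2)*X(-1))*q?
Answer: -5040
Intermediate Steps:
X(O) = -66 - 6*O (X(O) = -6*((5 + O) + 6) = -6*(11 + O) = -66 - 6*O)
((-1*0 + 2)*X(-1))*q = ((-1*0 + 2)*(-66 - 6*(-1)))*42 = ((0 + 2)*(-66 + 6))*42 = (2*(-60))*42 = -120*42 = -5040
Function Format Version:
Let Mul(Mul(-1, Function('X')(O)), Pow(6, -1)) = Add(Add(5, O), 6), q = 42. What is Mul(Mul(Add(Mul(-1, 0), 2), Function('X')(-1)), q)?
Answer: -5040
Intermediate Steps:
Function('X')(O) = Add(-66, Mul(-6, O)) (Function('X')(O) = Mul(-6, Add(Add(5, O), 6)) = Mul(-6, Add(11, O)) = Add(-66, Mul(-6, O)))
Mul(Mul(Add(Mul(-1, 0), 2), Function('X')(-1)), q) = Mul(Mul(Add(Mul(-1, 0), 2), Add(-66, Mul(-6, -1))), 42) = Mul(Mul(Add(0, 2), Add(-66, 6)), 42) = Mul(Mul(2, -60), 42) = Mul(-120, 42) = -5040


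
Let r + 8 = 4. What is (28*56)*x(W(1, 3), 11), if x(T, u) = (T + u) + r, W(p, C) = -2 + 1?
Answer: 9408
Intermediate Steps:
r = -4 (r = -8 + 4 = -4)
W(p, C) = -1
x(T, u) = -4 + T + u (x(T, u) = (T + u) - 4 = -4 + T + u)
(28*56)*x(W(1, 3), 11) = (28*56)*(-4 - 1 + 11) = 1568*6 = 9408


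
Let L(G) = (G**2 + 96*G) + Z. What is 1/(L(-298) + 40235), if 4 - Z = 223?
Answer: 1/100212 ≈ 9.9788e-6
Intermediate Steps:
Z = -219 (Z = 4 - 1*223 = 4 - 223 = -219)
L(G) = -219 + G**2 + 96*G (L(G) = (G**2 + 96*G) - 219 = -219 + G**2 + 96*G)
1/(L(-298) + 40235) = 1/((-219 + (-298)**2 + 96*(-298)) + 40235) = 1/((-219 + 88804 - 28608) + 40235) = 1/(59977 + 40235) = 1/100212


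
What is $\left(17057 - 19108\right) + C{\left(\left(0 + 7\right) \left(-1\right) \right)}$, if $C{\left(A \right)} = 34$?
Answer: $-2017$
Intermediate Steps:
$\left(17057 - 19108\right) + C{\left(\left(0 + 7\right) \left(-1\right) \right)} = \left(17057 - 19108\right) + 34 = -2051 + 34 = -2017$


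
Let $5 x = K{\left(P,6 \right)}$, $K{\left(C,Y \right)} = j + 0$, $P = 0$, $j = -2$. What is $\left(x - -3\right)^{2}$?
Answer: $\frac{169}{25} \approx 6.76$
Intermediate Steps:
$K{\left(C,Y \right)} = -2$ ($K{\left(C,Y \right)} = -2 + 0 = -2$)
$x = - \frac{2}{5}$ ($x = \frac{1}{5} \left(-2\right) = - \frac{2}{5} \approx -0.4$)
$\left(x - -3\right)^{2} = \left(- \frac{2}{5} - -3\right)^{2} = \left(- \frac{2}{5} + \left(-1 + 4\right)\right)^{2} = \left(- \frac{2}{5} + 3\right)^{2} = \left(\frac{13}{5}\right)^{2} = \frac{169}{25}$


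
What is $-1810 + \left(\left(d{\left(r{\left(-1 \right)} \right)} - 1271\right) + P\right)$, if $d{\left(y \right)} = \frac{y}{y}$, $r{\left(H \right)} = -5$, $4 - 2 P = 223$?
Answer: $- \frac{6379}{2} \approx -3189.5$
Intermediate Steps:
$P = - \frac{219}{2}$ ($P = 2 - \frac{223}{2} = - \frac{219}{2} \approx -109.5$)
$d{\left(y \right)} = 1$
$-1810 + \left(\left(d{\left(r{\left(-1 \right)} \right)} - 1271\right) + P\right) = -1810 + \left(\left(1 - 1271\right) - \frac{219}{2}\right) = -1810 - \frac{2759}{2} = - \frac{6379}{2}$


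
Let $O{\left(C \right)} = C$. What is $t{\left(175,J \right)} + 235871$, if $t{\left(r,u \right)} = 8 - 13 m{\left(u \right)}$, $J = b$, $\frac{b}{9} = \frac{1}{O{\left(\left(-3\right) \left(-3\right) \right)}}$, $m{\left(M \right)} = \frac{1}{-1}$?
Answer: $235892$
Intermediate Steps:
$m{\left(M \right)} = -1$
$b = 1$ ($b = \frac{9}{\left(-3\right) \left(-3\right)} = \frac{9}{9} = 9 \cdot \frac{1}{9} = 1$)
$J = 1$
$t{\left(r,u \right)} = 21$ ($t{\left(r,u \right)} = 8 - -13 = 8 + 13 = 21$)
$t{\left(175,J \right)} + 235871 = 21 + 235871 = 235892$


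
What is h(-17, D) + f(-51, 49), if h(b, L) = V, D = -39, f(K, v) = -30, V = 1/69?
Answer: -2069/69 ≈ -29.986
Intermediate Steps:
V = 1/69 ≈ 0.014493
h(b, L) = 1/69
h(-17, D) + f(-51, 49) = 1/69 - 30 = -2069/69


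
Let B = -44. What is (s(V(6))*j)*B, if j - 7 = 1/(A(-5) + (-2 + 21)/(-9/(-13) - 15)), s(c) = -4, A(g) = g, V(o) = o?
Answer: 128848/107 ≈ 1204.2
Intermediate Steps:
j = 8053/1177 (j = 7 + 1/(-5 + (-2 + 21)/(-9/(-13) - 15)) = 7 + 1/(-5 + 19/(-9*(-1/13) - 15)) = 7 + 1/(-5 + 19/(9/13 - 15)) = 7 + 1/(-5 + 19/(-186/13)) = 7 + 1/(-5 + 19*(-13/186)) = 7 + 1/(-5 - 247/186) = 7 + 1/(-1177/186) = 7 - 186/1177 = 8053/1177 ≈ 6.8420)
(s(V(6))*j)*B = -4*8053/1177*(-44) = -32212/1177*(-44) = 128848/107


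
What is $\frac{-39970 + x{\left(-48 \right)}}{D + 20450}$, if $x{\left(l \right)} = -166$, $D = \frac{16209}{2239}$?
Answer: $- \frac{89864504}{45803759} \approx -1.9619$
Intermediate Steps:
$D = \frac{16209}{2239}$ ($D = 16209 \cdot \frac{1}{2239} = \frac{16209}{2239} \approx 7.2394$)
$\frac{-39970 + x{\left(-48 \right)}}{D + 20450} = \frac{-39970 - 166}{\frac{16209}{2239} + 20450} = - \frac{40136}{\frac{45803759}{2239}} = \left(-40136\right) \frac{2239}{45803759} = - \frac{89864504}{45803759}$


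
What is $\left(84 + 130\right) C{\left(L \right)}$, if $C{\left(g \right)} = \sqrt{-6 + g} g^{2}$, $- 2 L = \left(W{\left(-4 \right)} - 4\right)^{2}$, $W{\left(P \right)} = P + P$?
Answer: $1109376 i \sqrt{78} \approx 9.7977 \cdot 10^{6} i$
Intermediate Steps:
$W{\left(P \right)} = 2 P$
$L = -72$ ($L = - \frac{\left(2 \left(-4\right) - 4\right)^{2}}{2} = - \frac{\left(-8 - 4\right)^{2}}{2} = - \frac{\left(-12\right)^{2}}{2} = \left(- \frac{1}{2}\right) 144 = -72$)
$C{\left(g \right)} = g^{2} \sqrt{-6 + g}$
$\left(84 + 130\right) C{\left(L \right)} = \left(84 + 130\right) \left(-72\right)^{2} \sqrt{-6 - 72} = 214 \cdot 5184 \sqrt{-78} = 214 \cdot 5184 i \sqrt{78} = 1109376 i \sqrt{78}$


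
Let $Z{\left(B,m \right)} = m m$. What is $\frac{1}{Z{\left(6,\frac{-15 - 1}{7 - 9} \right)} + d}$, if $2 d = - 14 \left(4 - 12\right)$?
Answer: $\frac{1}{120} \approx 0.0083333$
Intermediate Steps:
$Z{\left(B,m \right)} = m^{2}$
$d = 56$ ($d = \frac{\left(-14\right) \left(4 - 12\right)}{2} = \frac{\left(-14\right) \left(-8\right)}{2} = \frac{1}{2} \cdot 112 = 56$)
$\frac{1}{Z{\left(6,\frac{-15 - 1}{7 - 9} \right)} + d} = \frac{1}{\left(\frac{-15 - 1}{7 - 9}\right)^{2} + 56} = \frac{1}{\left(- \frac{16}{-2}\right)^{2} + 56} = \frac{1}{\left(\left(-16\right) \left(- \frac{1}{2}\right)\right)^{2} + 56} = \frac{1}{8^{2} + 56} = \frac{1}{64 + 56} = \frac{1}{120}$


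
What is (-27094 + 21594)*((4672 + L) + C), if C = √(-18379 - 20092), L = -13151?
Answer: 46634500 - 5500*I*√38471 ≈ 4.6634e+7 - 1.0788e+6*I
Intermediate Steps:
C = I*√38471 (C = √(-38471) = I*√38471 ≈ 196.14*I)
(-27094 + 21594)*((4672 + L) + C) = (-27094 + 21594)*((4672 - 13151) + I*√38471) = -5500*(-8479 + I*√38471) = 46634500 - 5500*I*√38471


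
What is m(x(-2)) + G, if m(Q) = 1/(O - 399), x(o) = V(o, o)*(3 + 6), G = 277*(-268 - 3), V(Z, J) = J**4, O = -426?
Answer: -61930276/825 ≈ -75067.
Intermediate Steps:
G = -75067 (G = 277*(-271) = -75067)
x(o) = 9*o**4 (x(o) = o**4*(3 + 6) = o**4*9 = 9*o**4)
m(Q) = -1/825 (m(Q) = 1/(-426 - 399) = 1/(-825) = -1/825)
m(x(-2)) + G = -1/825 - 75067 = -61930276/825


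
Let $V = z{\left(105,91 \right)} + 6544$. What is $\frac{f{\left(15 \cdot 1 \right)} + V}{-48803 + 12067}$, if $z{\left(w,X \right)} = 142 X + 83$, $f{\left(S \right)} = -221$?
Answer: $- \frac{151}{287} \approx -0.52613$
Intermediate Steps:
$z{\left(w,X \right)} = 83 + 142 X$
$V = 19549$ ($V = \left(83 + 142 \cdot 91\right) + 6544 = \left(83 + 12922\right) + 6544 = 13005 + 6544 = 19549$)
$\frac{f{\left(15 \cdot 1 \right)} + V}{-48803 + 12067} = \frac{-221 + 19549}{-48803 + 12067} = \frac{19328}{-36736} = 19328 \left(- \frac{1}{36736}\right) = - \frac{151}{287}$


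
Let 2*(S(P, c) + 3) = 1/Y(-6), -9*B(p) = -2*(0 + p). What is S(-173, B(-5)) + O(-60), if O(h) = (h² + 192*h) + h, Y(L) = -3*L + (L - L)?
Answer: -287387/36 ≈ -7983.0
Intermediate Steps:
Y(L) = -3*L (Y(L) = -3*L + 0 = -3*L)
B(p) = 2*p/9 (B(p) = -(-2)*(0 + p)/9 = -(-2)*p/9 = 2*p/9)
S(P, c) = -107/36 (S(P, c) = -3 + 1/(2*((-3*(-6)))) = -3 + (½)/18 = -3 + (½)*(1/18) = -3 + 1/36 = -107/36)
O(h) = h² + 193*h
S(-173, B(-5)) + O(-60) = -107/36 - 60*(193 - 60) = -107/36 - 60*133 = -107/36 - 7980 = -287387/36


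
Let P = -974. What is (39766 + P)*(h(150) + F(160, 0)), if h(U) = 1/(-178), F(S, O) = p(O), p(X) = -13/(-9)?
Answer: 44707780/801 ≈ 55815.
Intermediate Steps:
p(X) = 13/9 (p(X) = -13*(-⅑) = 13/9)
F(S, O) = 13/9
h(U) = -1/178
(39766 + P)*(h(150) + F(160, 0)) = (39766 - 974)*(-1/178 + 13/9) = 38792*(2305/1602) = 44707780/801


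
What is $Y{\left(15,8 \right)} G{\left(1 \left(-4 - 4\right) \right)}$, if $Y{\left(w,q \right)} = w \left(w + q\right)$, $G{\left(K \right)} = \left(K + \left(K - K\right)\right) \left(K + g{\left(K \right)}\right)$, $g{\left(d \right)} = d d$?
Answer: $-154560$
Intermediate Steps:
$g{\left(d \right)} = d^{2}$
$G{\left(K \right)} = K \left(K + K^{2}\right)$ ($G{\left(K \right)} = \left(K + \left(K - K\right)\right) \left(K + K^{2}\right) = \left(K + 0\right) \left(K + K^{2}\right) = K \left(K + K^{2}\right)$)
$Y{\left(w,q \right)} = w \left(q + w\right)$
$Y{\left(15,8 \right)} G{\left(1 \left(-4 - 4\right) \right)} = 15 \left(8 + 15\right) \left(1 \left(-4 - 4\right)\right)^{2} \left(1 + 1 \left(-4 - 4\right)\right) = 15 \cdot 23 \left(1 \left(-8\right)\right)^{2} \left(1 + 1 \left(-8\right)\right) = 345 \left(-8\right)^{2} \left(1 - 8\right) = 345 \cdot 64 \left(-7\right) = 345 \left(-448\right) = -154560$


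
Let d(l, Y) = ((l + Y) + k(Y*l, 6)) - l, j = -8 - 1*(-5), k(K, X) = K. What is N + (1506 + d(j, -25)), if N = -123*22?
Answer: -1150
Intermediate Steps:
N = -2706
j = -3 (j = -8 + 5 = -3)
d(l, Y) = Y + Y*l (d(l, Y) = ((l + Y) + Y*l) - l = ((Y + l) + Y*l) - l = (Y + l + Y*l) - l = Y + Y*l)
N + (1506 + d(j, -25)) = -2706 + (1506 - 25*(1 - 3)) = -2706 + (1506 - 25*(-2)) = -2706 + (1506 + 50) = -2706 + 1556 = -1150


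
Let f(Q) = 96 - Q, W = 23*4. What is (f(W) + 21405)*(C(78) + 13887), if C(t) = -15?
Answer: 296985648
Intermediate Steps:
W = 92
(f(W) + 21405)*(C(78) + 13887) = ((96 - 1*92) + 21405)*(-15 + 13887) = ((96 - 92) + 21405)*13872 = (4 + 21405)*13872 = 21409*13872 = 296985648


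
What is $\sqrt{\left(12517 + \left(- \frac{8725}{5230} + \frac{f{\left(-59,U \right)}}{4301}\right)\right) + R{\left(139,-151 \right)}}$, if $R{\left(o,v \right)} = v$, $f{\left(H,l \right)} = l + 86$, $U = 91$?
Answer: $\frac{\sqrt{250250151175898918}}{4498846} \approx 111.2$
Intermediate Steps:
$f{\left(H,l \right)} = 86 + l$
$\sqrt{\left(12517 + \left(- \frac{8725}{5230} + \frac{f{\left(-59,U \right)}}{4301}\right)\right) + R{\left(139,-151 \right)}} = \sqrt{\left(12517 - \left(\frac{1745}{1046} - \frac{86 + 91}{4301}\right)\right) - 151} = \sqrt{\left(12517 + \left(\left(-8725\right) \frac{1}{5230} + 177 \cdot \frac{1}{4301}\right)\right) - 151} = \sqrt{\left(12517 + \left(- \frac{1745}{1046} + \frac{177}{4301}\right)\right) - 151} = \sqrt{\left(12517 - \frac{7320103}{4498846}\right) - 151} = \sqrt{\frac{56304735279}{4498846} - 151} = \sqrt{\frac{55625409533}{4498846}} = \frac{\sqrt{250250151175898918}}{4498846}$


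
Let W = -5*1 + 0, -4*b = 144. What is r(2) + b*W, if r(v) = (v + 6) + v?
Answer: 190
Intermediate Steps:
b = -36 (b = -1/4*144 = -36)
r(v) = 6 + 2*v (r(v) = (6 + v) + v = 6 + 2*v)
W = -5 (W = -5 + 0 = -5)
r(2) + b*W = (6 + 2*2) - 36*(-5) = (6 + 4) + 180 = 10 + 180 = 190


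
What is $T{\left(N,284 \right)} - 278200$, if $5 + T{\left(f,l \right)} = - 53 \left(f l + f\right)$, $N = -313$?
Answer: $4449660$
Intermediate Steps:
$T{\left(f,l \right)} = -5 - 53 f - 53 f l$ ($T{\left(f,l \right)} = -5 - 53 \left(f l + f\right) = -5 - 53 \left(f + f l\right) = -5 - \left(53 f + 53 f l\right) = -5 - 53 f - 53 f l$)
$T{\left(N,284 \right)} - 278200 = \left(-5 - -16589 - \left(-16589\right) 284\right) - 278200 = \left(-5 + 16589 + 4711276\right) - 278200 = 4727860 - 278200 = 4449660$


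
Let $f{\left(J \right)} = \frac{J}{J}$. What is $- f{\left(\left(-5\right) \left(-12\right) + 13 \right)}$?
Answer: $-1$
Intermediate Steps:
$f{\left(J \right)} = 1$
$- f{\left(\left(-5\right) \left(-12\right) + 13 \right)} = \left(-1\right) 1 = -1$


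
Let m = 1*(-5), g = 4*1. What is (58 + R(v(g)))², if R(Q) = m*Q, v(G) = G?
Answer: 1444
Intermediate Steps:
g = 4
m = -5
R(Q) = -5*Q
(58 + R(v(g)))² = (58 - 5*4)² = (58 - 20)² = 38² = 1444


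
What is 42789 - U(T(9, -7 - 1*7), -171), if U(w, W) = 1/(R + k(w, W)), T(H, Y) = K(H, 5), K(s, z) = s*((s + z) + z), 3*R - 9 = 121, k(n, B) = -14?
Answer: 3765429/88 ≈ 42789.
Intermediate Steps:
R = 130/3 (R = 3 + (1/3)*121 = 3 + 121/3 = 130/3 ≈ 43.333)
K(s, z) = s*(s + 2*z)
T(H, Y) = H*(10 + H) (T(H, Y) = H*(H + 2*5) = H*(H + 10) = H*(10 + H))
U(w, W) = 3/88 (U(w, W) = 1/(130/3 - 14) = 1/(88/3) = 3/88)
42789 - U(T(9, -7 - 1*7), -171) = 42789 - 1*3/88 = 42789 - 3/88 = 3765429/88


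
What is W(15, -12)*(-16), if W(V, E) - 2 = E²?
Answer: -2336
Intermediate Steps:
W(V, E) = 2 + E²
W(15, -12)*(-16) = (2 + (-12)²)*(-16) = (2 + 144)*(-16) = 146*(-16) = -2336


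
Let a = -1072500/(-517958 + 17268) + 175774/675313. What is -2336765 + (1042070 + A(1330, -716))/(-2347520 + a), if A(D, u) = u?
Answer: -92740196162038515080549/39687421951620892 ≈ -2.3368e+6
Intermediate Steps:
a = 81228147656/33812246597 (a = -1072500/(-500690) + 175774*(1/675313) = -1072500*(-1/500690) + 175774/675313 = 107250/50069 + 175774/675313 = 81228147656/33812246597 ≈ 2.4023)
-2336765 + (1042070 + A(1330, -716))/(-2347520 + a) = -2336765 + (1042070 - 716)/(-2347520 + 81228147656/33812246597) = -2336765 + 1041354/(-79374843903241784/33812246597) = -2336765 + 1041354*(-33812246597/79374843903241784) = -2336765 - 17605259121386169/39687421951620892 = -92740196162038515080549/39687421951620892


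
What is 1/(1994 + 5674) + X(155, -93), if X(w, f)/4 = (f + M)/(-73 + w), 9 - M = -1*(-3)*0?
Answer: -1288183/314388 ≈ -4.0974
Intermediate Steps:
M = 9 (M = 9 - (-1*(-3))*0 = 9 - 3*0 = 9 - 1*0 = 9 + 0 = 9)
X(w, f) = 4*(9 + f)/(-73 + w) (X(w, f) = 4*((f + 9)/(-73 + w)) = 4*((9 + f)/(-73 + w)) = 4*(9 + f)/(-73 + w))
1/(1994 + 5674) + X(155, -93) = 1/(1994 + 5674) + 4*(9 - 93)/(-73 + 155) = 1/7668 + 4*(-84)/82 = 1/7668 + 4*(1/82)*(-84) = 1/7668 - 168/41 = -1288183/314388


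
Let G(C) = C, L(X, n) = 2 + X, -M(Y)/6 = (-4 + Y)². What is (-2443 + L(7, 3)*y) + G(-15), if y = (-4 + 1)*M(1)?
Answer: -1000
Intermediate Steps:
M(Y) = -6*(-4 + Y)²
y = 162 (y = (-4 + 1)*(-6*(-4 + 1)²) = -(-18)*(-3)² = -(-18)*9 = -3*(-54) = 162)
(-2443 + L(7, 3)*y) + G(-15) = (-2443 + (2 + 7)*162) - 15 = (-2443 + 9*162) - 15 = (-2443 + 1458) - 15 = -985 - 15 = -1000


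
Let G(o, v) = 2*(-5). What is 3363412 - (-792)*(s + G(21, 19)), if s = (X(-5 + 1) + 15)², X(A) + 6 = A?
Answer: 3375292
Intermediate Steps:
X(A) = -6 + A
G(o, v) = -10
s = 25 (s = ((-6 + (-5 + 1)) + 15)² = ((-6 - 4) + 15)² = (-10 + 15)² = 5² = 25)
3363412 - (-792)*(s + G(21, 19)) = 3363412 - (-792)*(25 - 10) = 3363412 - (-792)*15 = 3363412 - 1*(-11880) = 3363412 + 11880 = 3375292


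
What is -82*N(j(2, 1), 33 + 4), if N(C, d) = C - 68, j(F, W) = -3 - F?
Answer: 5986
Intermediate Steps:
N(C, d) = -68 + C
-82*N(j(2, 1), 33 + 4) = -82*(-68 + (-3 - 1*2)) = -82*(-68 + (-3 - 2)) = -82*(-68 - 5) = -82*(-73) = 5986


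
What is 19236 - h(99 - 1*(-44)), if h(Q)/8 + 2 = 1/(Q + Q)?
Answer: 2753032/143 ≈ 19252.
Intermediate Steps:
h(Q) = -16 + 4/Q (h(Q) = -16 + 8/(Q + Q) = -16 + 8/((2*Q)) = -16 + 8*(1/(2*Q)) = -16 + 4/Q)
19236 - h(99 - 1*(-44)) = 19236 - (-16 + 4/(99 - 1*(-44))) = 19236 - (-16 + 4/(99 + 44)) = 19236 - (-16 + 4/143) = 19236 - 1*(-2284/143) = 19236 + 2284/143 = 2753032/143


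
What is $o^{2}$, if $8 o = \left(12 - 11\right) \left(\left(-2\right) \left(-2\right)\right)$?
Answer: $\frac{1}{4} \approx 0.25$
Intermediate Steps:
$o = \frac{1}{2}$ ($o = \frac{\left(12 - 11\right) \left(\left(-2\right) \left(-2\right)\right)}{8} = \frac{1 \cdot 4}{8} = \frac{1}{8} \cdot 4 = \frac{1}{2} \approx 0.5$)
$o^{2} = \left(\frac{1}{2}\right)^{2} = \frac{1}{4}$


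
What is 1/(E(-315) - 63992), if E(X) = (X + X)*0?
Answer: -1/63992 ≈ -1.5627e-5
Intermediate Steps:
E(X) = 0 (E(X) = (2*X)*0 = 0)
1/(E(-315) - 63992) = 1/(0 - 63992) = 1/(-63992) = -1/63992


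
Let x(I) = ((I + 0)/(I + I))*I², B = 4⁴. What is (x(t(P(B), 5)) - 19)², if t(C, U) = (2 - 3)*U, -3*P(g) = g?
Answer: 169/4 ≈ 42.250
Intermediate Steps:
B = 256
P(g) = -g/3
t(C, U) = -U
x(I) = I²/2 (x(I) = (I/((2*I)))*I² = (I*(1/(2*I)))*I² = I²/2)
(x(t(P(B), 5)) - 19)² = ((-1*5)²/2 - 19)² = ((½)*(-5)² - 19)² = ((½)*25 - 19)² = (25/2 - 19)² = (-13/2)² = 169/4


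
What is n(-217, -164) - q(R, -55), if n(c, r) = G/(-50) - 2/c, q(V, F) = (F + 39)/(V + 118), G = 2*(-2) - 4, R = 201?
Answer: 379642/1730575 ≈ 0.21937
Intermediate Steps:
G = -8 (G = -4 - 4 = -8)
q(V, F) = (39 + F)/(118 + V)
n(c, r) = 4/25 - 2/c (n(c, r) = -8/(-50) - 2/c = -8*(-1/50) - 2/c = 4/25 - 2/c)
n(-217, -164) - q(R, -55) = (4/25 - 2/(-217)) - (39 - 55)/(118 + 201) = (4/25 - 2*(-1/217)) - (-16)/319 = (4/25 + 2/217) - (-16)/319 = 918/5425 - 1*(-16/319) = 918/5425 + 16/319 = 379642/1730575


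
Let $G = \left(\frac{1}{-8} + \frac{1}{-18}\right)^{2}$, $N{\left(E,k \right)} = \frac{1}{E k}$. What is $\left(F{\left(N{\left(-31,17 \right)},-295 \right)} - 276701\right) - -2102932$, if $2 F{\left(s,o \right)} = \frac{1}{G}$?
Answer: $\frac{308635631}{169} \approx 1.8262 \cdot 10^{6}$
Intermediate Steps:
$N{\left(E,k \right)} = \frac{1}{E k}$
$G = \frac{169}{5184}$ ($G = \left(- \frac{1}{8} - \frac{1}{18}\right)^{2} = \left(- \frac{13}{72}\right)^{2} = \frac{169}{5184} \approx 0.0326$)
$F{\left(s,o \right)} = \frac{2592}{169}$ ($F{\left(s,o \right)} = \frac{1}{2 \cdot \frac{169}{5184}} = \frac{1}{2} \cdot \frac{5184}{169} = \frac{2592}{169}$)
$\left(F{\left(N{\left(-31,17 \right)},-295 \right)} - 276701\right) - -2102932 = \left(\frac{2592}{169} - 276701\right) - -2102932 = \left(\frac{2592}{169} - 276701\right) + 2102932 = - \frac{46759877}{169} + 2102932 = \frac{308635631}{169}$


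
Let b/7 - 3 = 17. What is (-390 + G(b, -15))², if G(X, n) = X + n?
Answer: 70225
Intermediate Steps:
b = 140 (b = 21 + 7*17 = 21 + 119 = 140)
(-390 + G(b, -15))² = (-390 + (140 - 15))² = (-390 + 125)² = (-265)² = 70225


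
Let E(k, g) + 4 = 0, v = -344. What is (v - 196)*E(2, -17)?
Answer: 2160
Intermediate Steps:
E(k, g) = -4 (E(k, g) = -4 + 0 = -4)
(v - 196)*E(2, -17) = (-344 - 196)*(-4) = -540*(-4) = 2160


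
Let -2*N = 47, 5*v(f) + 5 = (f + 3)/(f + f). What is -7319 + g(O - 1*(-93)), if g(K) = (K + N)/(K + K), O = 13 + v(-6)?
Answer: -30752807/4202 ≈ -7318.6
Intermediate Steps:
v(f) = -1 + (3 + f)/(10*f) (v(f) = -1 + ((f + 3)/(f + f))/5 = -1 + ((3 + f)/((2*f)))/5 = -1 + ((3 + f)*(1/(2*f)))/5 = -1 + ((3 + f)/(2*f))/5 = -1 + (3 + f)/(10*f))
O = 241/20 (O = 13 + (3/10)*(1 - 3*(-6))/(-6) = 13 + (3/10)*(-⅙)*(1 + 18) = 13 + (3/10)*(-⅙)*19 = 13 - 19/20 = 241/20 ≈ 12.050)
N = -47/2 (N = -½*47 = -47/2 ≈ -23.500)
g(K) = (-47/2 + K)/(2*K) (g(K) = (K - 47/2)/(K + K) = (-47/2 + K)/((2*K)) = (-47/2 + K)*(1/(2*K)) = (-47/2 + K)/(2*K))
-7319 + g(O - 1*(-93)) = -7319 + (-47 + 2*(241/20 - 1*(-93)))/(4*(241/20 - 1*(-93))) = -7319 + (-47 + 2*(241/20 + 93))/(4*(241/20 + 93)) = -7319 + (-47 + 2*(2101/20))/(4*(2101/20)) = -7319 + (¼)*(20/2101)*(-47 + 2101/10) = -7319 + (¼)*(20/2101)*(1631/10) = -7319 + 1631/4202 = -30752807/4202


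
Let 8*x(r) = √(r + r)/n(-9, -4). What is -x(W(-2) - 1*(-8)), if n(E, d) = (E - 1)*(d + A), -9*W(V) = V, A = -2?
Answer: -√37/720 ≈ -0.0084483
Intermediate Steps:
W(V) = -V/9
n(E, d) = (-1 + E)*(-2 + d) (n(E, d) = (E - 1)*(d - 2) = (-1 + E)*(-2 + d))
x(r) = √2*√r/480 (x(r) = (√(r + r)/(2 - 1*(-4) - 2*(-9) - 9*(-4)))/8 = (√(2*r)/(2 + 4 + 18 + 36))/8 = ((√2*√r)/60)/8 = ((√2*√r)*(1/60))/8 = (√2*√r/60)/8 = √2*√r/480)
-x(W(-2) - 1*(-8)) = -√2*√(-⅑*(-2) - 1*(-8))/480 = -√2*√(2/9 + 8)/480 = -√2*√(74/9)/480 = -√2*√74/3/480 = -√37/720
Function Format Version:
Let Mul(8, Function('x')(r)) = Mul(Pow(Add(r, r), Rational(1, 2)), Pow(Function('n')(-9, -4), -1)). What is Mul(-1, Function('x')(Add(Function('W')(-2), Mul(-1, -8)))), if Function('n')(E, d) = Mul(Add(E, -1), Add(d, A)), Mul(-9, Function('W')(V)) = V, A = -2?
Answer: Mul(Rational(-1, 720), Pow(37, Rational(1, 2))) ≈ -0.0084483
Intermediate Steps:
Function('W')(V) = Mul(Rational(-1, 9), V)
Function('n')(E, d) = Mul(Add(-1, E), Add(-2, d)) (Function('n')(E, d) = Mul(Add(E, -1), Add(d, -2)) = Mul(Add(-1, E), Add(-2, d)))
Function('x')(r) = Mul(Rational(1, 480), Pow(2, Rational(1, 2)), Pow(r, Rational(1, 2))) (Function('x')(r) = Mul(Rational(1, 8), Mul(Pow(Add(r, r), Rational(1, 2)), Pow(Add(2, Mul(-1, -4), Mul(-2, -9), Mul(-9, -4)), -1))) = Mul(Rational(1, 8), Mul(Pow(Mul(2, r), Rational(1, 2)), Pow(Add(2, 4, 18, 36), -1))) = Mul(Rational(1, 8), Mul(Mul(Pow(2, Rational(1, 2)), Pow(r, Rational(1, 2))), Pow(60, -1))) = Mul(Rational(1, 8), Mul(Mul(Pow(2, Rational(1, 2)), Pow(r, Rational(1, 2))), Rational(1, 60))) = Mul(Rational(1, 8), Mul(Rational(1, 60), Pow(2, Rational(1, 2)), Pow(r, Rational(1, 2)))) = Mul(Rational(1, 480), Pow(2, Rational(1, 2)), Pow(r, Rational(1, 2))))
Mul(-1, Function('x')(Add(Function('W')(-2), Mul(-1, -8)))) = Mul(-1, Mul(Rational(1, 480), Pow(2, Rational(1, 2)), Pow(Add(Mul(Rational(-1, 9), -2), Mul(-1, -8)), Rational(1, 2)))) = Mul(-1, Mul(Rational(1, 480), Pow(2, Rational(1, 2)), Pow(Add(Rational(2, 9), 8), Rational(1, 2)))) = Mul(-1, Mul(Rational(1, 480), Pow(2, Rational(1, 2)), Pow(Rational(74, 9), Rational(1, 2)))) = Mul(-1, Mul(Rational(1, 480), Pow(2, Rational(1, 2)), Mul(Rational(1, 3), Pow(74, Rational(1, 2))))) = Mul(-1, Mul(Rational(1, 720), Pow(37, Rational(1, 2)))) = Mul(Rational(-1, 720), Pow(37, Rational(1, 2)))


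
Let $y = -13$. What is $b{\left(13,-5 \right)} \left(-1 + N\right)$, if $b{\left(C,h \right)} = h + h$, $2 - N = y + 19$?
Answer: $50$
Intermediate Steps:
$N = -4$ ($N = 2 - \left(-13 + 19\right) = 2 - 6 = -4$)
$b{\left(C,h \right)} = 2 h$
$b{\left(13,-5 \right)} \left(-1 + N\right) = 2 \left(-5\right) \left(-1 - 4\right) = \left(-10\right) \left(-5\right) = 50$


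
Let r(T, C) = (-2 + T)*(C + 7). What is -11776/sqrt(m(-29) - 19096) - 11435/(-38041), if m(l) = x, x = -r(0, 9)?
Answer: 11435/38041 + 2944*I*sqrt(4766)/2383 ≈ 0.3006 + 85.289*I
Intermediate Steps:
r(T, C) = (-2 + T)*(7 + C)
x = 32 (x = -(-14 - 2*9 + 7*0 + 9*0) = -(-14 - 18 + 0 + 0) = -1*(-32) = 32)
m(l) = 32
-11776/sqrt(m(-29) - 19096) - 11435/(-38041) = -11776/sqrt(32 - 19096) - 11435/(-38041) = -11776*(-I*sqrt(4766)/9532) - 11435*(-1/38041) = -11776*(-I*sqrt(4766)/9532) + 11435/38041 = -(-2944)*I*sqrt(4766)/2383 + 11435/38041 = 2944*I*sqrt(4766)/2383 + 11435/38041 = 11435/38041 + 2944*I*sqrt(4766)/2383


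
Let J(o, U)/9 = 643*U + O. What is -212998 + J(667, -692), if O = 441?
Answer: -4213633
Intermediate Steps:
J(o, U) = 3969 + 5787*U (J(o, U) = 9*(643*U + 441) = 9*(441 + 643*U) = 3969 + 5787*U)
-212998 + J(667, -692) = -212998 + (3969 + 5787*(-692)) = -212998 + (3969 - 4004604) = -212998 - 4000635 = -4213633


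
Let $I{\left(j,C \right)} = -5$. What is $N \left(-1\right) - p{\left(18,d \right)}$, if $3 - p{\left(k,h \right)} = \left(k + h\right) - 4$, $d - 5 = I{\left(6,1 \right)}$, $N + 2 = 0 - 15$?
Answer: $28$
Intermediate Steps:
$N = -17$ ($N = -2 + \left(0 - 15\right) = -2 - 15 = -17$)
$d = 0$ ($d = 5 - 5 = 0$)
$p{\left(k,h \right)} = 7 - h - k$ ($p{\left(k,h \right)} = 3 - \left(\left(k + h\right) - 4\right) = 3 - \left(\left(h + k\right) - 4\right) = 3 - \left(-4 + h + k\right) = 7 - h - k$)
$N \left(-1\right) - p{\left(18,d \right)} = \left(-17\right) \left(-1\right) - \left(7 - 0 - 18\right) = 17 - \left(7 + 0 - 18\right) = 17 - -11 = 17 + 11 = 28$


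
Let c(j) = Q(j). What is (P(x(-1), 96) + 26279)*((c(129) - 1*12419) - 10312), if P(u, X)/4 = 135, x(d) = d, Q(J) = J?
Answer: -606163038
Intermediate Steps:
P(u, X) = 540 (P(u, X) = 4*135 = 540)
c(j) = j
(P(x(-1), 96) + 26279)*((c(129) - 1*12419) - 10312) = (540 + 26279)*((129 - 1*12419) - 10312) = 26819*((129 - 12419) - 10312) = 26819*(-12290 - 10312) = 26819*(-22602) = -606163038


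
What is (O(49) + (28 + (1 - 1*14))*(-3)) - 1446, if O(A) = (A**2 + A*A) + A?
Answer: 3360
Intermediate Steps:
O(A) = A + 2*A**2 (O(A) = (A**2 + A**2) + A = 2*A**2 + A = A + 2*A**2)
(O(49) + (28 + (1 - 1*14))*(-3)) - 1446 = (49*(1 + 2*49) + (28 + (1 - 1*14))*(-3)) - 1446 = (49*(1 + 98) + (28 + (1 - 14))*(-3)) - 1446 = (49*99 + (28 - 13)*(-3)) - 1446 = (4851 + 15*(-3)) - 1446 = (4851 - 45) - 1446 = 4806 - 1446 = 3360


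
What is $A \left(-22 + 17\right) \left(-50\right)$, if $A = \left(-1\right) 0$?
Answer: $0$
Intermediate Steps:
$A = 0$
$A \left(-22 + 17\right) \left(-50\right) = 0 \left(-22 + 17\right) \left(-50\right) = 0 \left(-5\right) \left(-50\right) = 0 \left(-50\right) = 0$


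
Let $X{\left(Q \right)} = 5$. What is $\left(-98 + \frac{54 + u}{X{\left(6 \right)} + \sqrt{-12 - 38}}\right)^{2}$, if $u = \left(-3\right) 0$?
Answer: $\frac{8 \left(36263 i + 53410 \sqrt{2}\right)}{25 \left(i + 2 \sqrt{2}\right)} \approx 8885.4 + 961.21 i$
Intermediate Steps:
$u = 0$
$\left(-98 + \frac{54 + u}{X{\left(6 \right)} + \sqrt{-12 - 38}}\right)^{2} = \left(-98 + \frac{54 + 0}{5 + \sqrt{-12 - 38}}\right)^{2} = \left(-98 + \frac{54}{5 + \sqrt{-50}}\right)^{2} = \left(-98 + \frac{54}{5 + 5 i \sqrt{2}}\right)^{2}$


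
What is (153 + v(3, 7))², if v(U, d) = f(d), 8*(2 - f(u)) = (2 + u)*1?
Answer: 1515361/64 ≈ 23678.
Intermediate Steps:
f(u) = 7/4 - u/8 (f(u) = 2 - (2 + u)/8 = 2 + (-¼ - u/8) = 7/4 - u/8)
v(U, d) = 7/4 - d/8
(153 + v(3, 7))² = (153 + (7/4 - ⅛*7))² = (153 + (7/4 - 7/8))² = (153 + 7/8)² = (1231/8)² = 1515361/64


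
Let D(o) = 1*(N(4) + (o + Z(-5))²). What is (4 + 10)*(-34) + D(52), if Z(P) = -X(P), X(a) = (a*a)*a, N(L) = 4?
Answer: 30857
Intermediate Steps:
X(a) = a³ (X(a) = a²*a = a³)
Z(P) = -P³
D(o) = 4 + (125 + o)² (D(o) = 1*(4 + (o - 1*(-5)³)²) = 1*(4 + (o - 1*(-125))²) = 1*(4 + (o + 125)²) = 1*(4 + (125 + o)²) = 4 + (125 + o)²)
(4 + 10)*(-34) + D(52) = (4 + 10)*(-34) + (4 + (125 + 52)²) = 14*(-34) + (4 + 177²) = -476 + (4 + 31329) = -476 + 31333 = 30857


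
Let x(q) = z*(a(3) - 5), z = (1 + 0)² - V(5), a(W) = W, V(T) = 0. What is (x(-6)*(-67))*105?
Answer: 14070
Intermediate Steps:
z = 1 (z = (1 + 0)² - 1*0 = 1² + 0 = 1 + 0 = 1)
x(q) = -2 (x(q) = 1*(3 - 5) = 1*(-2) = -2)
(x(-6)*(-67))*105 = -2*(-67)*105 = 134*105 = 14070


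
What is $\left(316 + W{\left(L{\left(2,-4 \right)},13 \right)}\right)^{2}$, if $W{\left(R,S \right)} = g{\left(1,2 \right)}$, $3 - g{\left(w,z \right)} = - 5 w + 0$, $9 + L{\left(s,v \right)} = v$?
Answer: $104976$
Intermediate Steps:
$L{\left(s,v \right)} = -9 + v$
$g{\left(w,z \right)} = 3 + 5 w$ ($g{\left(w,z \right)} = 3 - \left(- 5 w + 0\right) = 3 - - 5 w = 3 + 5 w$)
$W{\left(R,S \right)} = 8$ ($W{\left(R,S \right)} = 3 + 5 \cdot 1 = 3 + 5 = 8$)
$\left(316 + W{\left(L{\left(2,-4 \right)},13 \right)}\right)^{2} = \left(316 + 8\right)^{2} = 324^{2} = 104976$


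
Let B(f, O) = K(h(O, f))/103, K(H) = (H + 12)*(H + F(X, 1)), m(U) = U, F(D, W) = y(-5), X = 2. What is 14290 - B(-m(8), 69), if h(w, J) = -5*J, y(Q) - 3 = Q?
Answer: 1469894/103 ≈ 14271.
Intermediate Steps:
y(Q) = 3 + Q
F(D, W) = -2 (F(D, W) = 3 - 5 = -2)
K(H) = (-2 + H)*(12 + H) (K(H) = (H + 12)*(H - 2) = (12 + H)*(-2 + H) = (-2 + H)*(12 + H))
B(f, O) = -24/103 - 50*f/103 + 25*f²/103 (B(f, O) = (-24 + (-5*f)² + 10*(-5*f))/103 = (-24 + 25*f² - 50*f)*(1/103) = (-24 - 50*f + 25*f²)*(1/103) = -24/103 - 50*f/103 + 25*f²/103)
14290 - B(-m(8), 69) = 14290 - (-24/103 - (-50)*8/103 + 25*(-1*8)²/103) = 14290 - (-24/103 - 50/103*(-8) + (25/103)*(-8)²) = 14290 - (-24/103 + 400/103 + (25/103)*64) = 14290 - (-24/103 + 400/103 + 1600/103) = 14290 - 1*1976/103 = 14290 - 1976/103 = 1469894/103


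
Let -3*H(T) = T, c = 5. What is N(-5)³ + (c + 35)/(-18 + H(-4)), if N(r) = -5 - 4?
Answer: -3657/5 ≈ -731.40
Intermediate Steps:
H(T) = -T/3
N(r) = -9
N(-5)³ + (c + 35)/(-18 + H(-4)) = (-9)³ + (5 + 35)/(-18 - ⅓*(-4)) = -729 + 40/(-18 + 4/3) = -729 + 40/(-50/3) = -729 + 40*(-3/50) = -729 - 12/5 = -3657/5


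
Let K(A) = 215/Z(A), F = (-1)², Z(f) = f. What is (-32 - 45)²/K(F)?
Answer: 5929/215 ≈ 27.577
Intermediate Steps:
F = 1
K(A) = 215/A
(-32 - 45)²/K(F) = (-32 - 45)²/((215/1)) = (-77)²/((215*1)) = 5929/215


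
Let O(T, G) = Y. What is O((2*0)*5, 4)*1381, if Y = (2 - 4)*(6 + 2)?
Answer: -22096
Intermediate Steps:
Y = -16 (Y = -2*8 = -16)
O(T, G) = -16
O((2*0)*5, 4)*1381 = -16*1381 = -22096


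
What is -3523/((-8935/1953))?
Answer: 6880419/8935 ≈ 770.05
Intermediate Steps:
-3523/((-8935/1953)) = -3523/((-8935*1/1953)) = -3523/(-8935/1953) = -3523*(-1953/8935) = 6880419/8935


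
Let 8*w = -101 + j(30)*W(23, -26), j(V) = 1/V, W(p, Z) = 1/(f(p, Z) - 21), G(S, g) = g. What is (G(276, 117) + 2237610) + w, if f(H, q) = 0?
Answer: 11278080449/5040 ≈ 2.2377e+6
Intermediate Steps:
W(p, Z) = -1/21 (W(p, Z) = 1/(0 - 21) = 1/(-21) = -1/21)
w = -63631/5040 (w = (-101 - 1/21/30)/8 = (-101 + (1/30)*(-1/21))/8 = (-101 - 1/630)/8 = (1/8)*(-63631/630) = -63631/5040 ≈ -12.625)
(G(276, 117) + 2237610) + w = (117 + 2237610) - 63631/5040 = 2237727 - 63631/5040 = 11278080449/5040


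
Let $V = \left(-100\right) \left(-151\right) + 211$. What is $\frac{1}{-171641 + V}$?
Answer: $- \frac{1}{156330} \approx -6.3967 \cdot 10^{-6}$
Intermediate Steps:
$V = 15311$ ($V = 15100 + 211 = 15311$)
$\frac{1}{-171641 + V} = \frac{1}{-171641 + 15311} = \frac{1}{-156330} = - \frac{1}{156330}$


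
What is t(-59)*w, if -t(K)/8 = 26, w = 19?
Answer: -3952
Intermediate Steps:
t(K) = -208 (t(K) = -8*26 = -208)
t(-59)*w = -208*19 = -3952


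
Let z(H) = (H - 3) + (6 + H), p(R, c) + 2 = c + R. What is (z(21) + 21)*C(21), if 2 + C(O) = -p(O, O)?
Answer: -2772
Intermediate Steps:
p(R, c) = -2 + R + c (p(R, c) = -2 + (c + R) = -2 + (R + c) = -2 + R + c)
z(H) = 3 + 2*H (z(H) = (-3 + H) + (6 + H) = 3 + 2*H)
C(O) = -2*O (C(O) = -2 - (-2 + O + O) = -2 - (-2 + 2*O) = -2 + (2 - 2*O) = -2*O)
(z(21) + 21)*C(21) = ((3 + 2*21) + 21)*(-2*21) = ((3 + 42) + 21)*(-42) = (45 + 21)*(-42) = 66*(-42) = -2772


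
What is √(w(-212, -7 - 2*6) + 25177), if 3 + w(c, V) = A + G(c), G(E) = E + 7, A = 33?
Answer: 3*√2778 ≈ 158.12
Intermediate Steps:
G(E) = 7 + E
w(c, V) = 37 + c (w(c, V) = -3 + (33 + (7 + c)) = -3 + (40 + c) = 37 + c)
√(w(-212, -7 - 2*6) + 25177) = √((37 - 212) + 25177) = √(-175 + 25177) = √25002 = 3*√2778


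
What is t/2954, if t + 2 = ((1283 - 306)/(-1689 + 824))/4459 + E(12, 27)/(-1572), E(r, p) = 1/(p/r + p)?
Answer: -13644208967/20149725538215 ≈ -0.00067714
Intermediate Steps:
E(r, p) = 1/(p + p/r)
t = -27288417934/13642332795 (t = -2 + (((1283 - 306)/(-1689 + 824))/4459 + (12/(27*(1 + 12)))/(-1572)) = -2 + ((977/(-865))*(1/4459) + (12*(1/27)/13)*(-1/1572)) = -2 + ((977*(-1/865))*(1/4459) + (12*(1/27)*(1/13))*(-1/1572)) = -2 + (-977/865*1/4459 + (4/117)*(-1/1572)) = -2 + (-977/3857035 - 1/45981) = -2 - 3752344/13642332795 = -27288417934/13642332795 ≈ -2.0003)
t/2954 = -27288417934/13642332795/2954 = -27288417934/13642332795*1/2954 = -13644208967/20149725538215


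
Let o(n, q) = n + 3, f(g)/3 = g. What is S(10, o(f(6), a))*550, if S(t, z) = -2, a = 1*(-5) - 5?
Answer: -1100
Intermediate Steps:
f(g) = 3*g
a = -10 (a = -5 - 5 = -10)
o(n, q) = 3 + n
S(10, o(f(6), a))*550 = -2*550 = -1100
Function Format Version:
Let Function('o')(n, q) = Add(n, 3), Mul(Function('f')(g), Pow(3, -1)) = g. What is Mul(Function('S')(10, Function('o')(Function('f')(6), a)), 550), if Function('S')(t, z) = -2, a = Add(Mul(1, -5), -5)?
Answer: -1100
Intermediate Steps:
Function('f')(g) = Mul(3, g)
a = -10 (a = Add(-5, -5) = -10)
Function('o')(n, q) = Add(3, n)
Mul(Function('S')(10, Function('o')(Function('f')(6), a)), 550) = Mul(-2, 550) = -1100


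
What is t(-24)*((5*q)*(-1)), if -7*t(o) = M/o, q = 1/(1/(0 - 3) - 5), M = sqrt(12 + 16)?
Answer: 5*sqrt(7)/448 ≈ 0.029528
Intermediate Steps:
M = 2*sqrt(7) (M = sqrt(28) = 2*sqrt(7) ≈ 5.2915)
q = -3/16 (q = 1/(1/(-3) - 5) = 1/(-1/3 - 5) = 1/(-16/3) = -3/16 ≈ -0.18750)
t(o) = -2*sqrt(7)/(7*o)
t(-24)*((5*q)*(-1)) = (-2/7*sqrt(7)/(-24))*((5*(-3/16))*(-1)) = (-2/7*sqrt(7)*(-1/24))*(-15/16*(-1)) = (sqrt(7)/84)*(15/16) = 5*sqrt(7)/448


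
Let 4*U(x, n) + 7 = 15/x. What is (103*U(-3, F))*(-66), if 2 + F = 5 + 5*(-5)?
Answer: 20394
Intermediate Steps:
F = -22 (F = -2 + (5 + 5*(-5)) = -2 + (5 - 25) = -2 - 20 = -22)
U(x, n) = -7/4 + 15/(4*x) (U(x, n) = -7/4 + (15/x)/4 = -7/4 + 15/(4*x))
(103*U(-3, F))*(-66) = (103*((1/4)*(15 - 7*(-3))/(-3)))*(-66) = (103*((1/4)*(-1/3)*(15 + 21)))*(-66) = (103*((1/4)*(-1/3)*36))*(-66) = (103*(-3))*(-66) = -309*(-66) = 20394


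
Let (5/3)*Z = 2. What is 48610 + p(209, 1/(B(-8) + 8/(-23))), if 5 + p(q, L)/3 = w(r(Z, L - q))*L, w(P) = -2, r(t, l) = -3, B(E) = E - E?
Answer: 194449/4 ≈ 48612.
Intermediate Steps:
Z = 6/5 (Z = (⅗)*2 = 6/5 ≈ 1.2000)
B(E) = 0
p(q, L) = -15 - 6*L (p(q, L) = -15 + 3*(-2*L) = -15 - 6*L)
48610 + p(209, 1/(B(-8) + 8/(-23))) = 48610 + (-15 - 6/(0 + 8/(-23))) = 48610 + (-15 - 6/(0 + 8*(-1/23))) = 48610 + (-15 - 6/(0 - 8/23)) = 48610 + (-15 - 6/(-8/23)) = 48610 + (-15 - 6*(-23/8)) = 48610 + (-15 + 69/4) = 48610 + 9/4 = 194449/4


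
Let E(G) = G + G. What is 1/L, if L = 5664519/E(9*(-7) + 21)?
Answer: -4/269739 ≈ -1.4829e-5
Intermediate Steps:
E(G) = 2*G
L = -269739/4 (L = 5664519/((2*(9*(-7) + 21))) = 5664519/((2*(-63 + 21))) = 5664519/((2*(-42))) = 5664519/(-84) = 5664519*(-1/84) = -269739/4 ≈ -67435.)
1/L = 1/(-269739/4) = -4/269739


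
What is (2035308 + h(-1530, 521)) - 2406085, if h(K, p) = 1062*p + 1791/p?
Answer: 95097316/521 ≈ 1.8253e+5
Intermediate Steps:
(2035308 + h(-1530, 521)) - 2406085 = (2035308 + (1062*521 + 1791/521)) - 2406085 = (2035308 + (553302 + 1791*(1/521))) - 2406085 = (2035308 + (553302 + 1791/521)) - 2406085 = (2035308 + 288272133/521) - 2406085 = 1348667601/521 - 2406085 = 95097316/521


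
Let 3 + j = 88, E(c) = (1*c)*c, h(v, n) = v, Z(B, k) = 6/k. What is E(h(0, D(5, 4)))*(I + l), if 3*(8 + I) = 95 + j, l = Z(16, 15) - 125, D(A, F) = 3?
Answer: 0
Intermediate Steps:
E(c) = c² (E(c) = c*c = c²)
l = -623/5 (l = 6/15 - 125 = 6*(1/15) - 125 = ⅖ - 125 = -623/5 ≈ -124.60)
j = 85 (j = -3 + 88 = 85)
I = 52 (I = -8 + (95 + 85)/3 = -8 + (⅓)*180 = -8 + 60 = 52)
E(h(0, D(5, 4)))*(I + l) = 0²*(52 - 623/5) = 0*(-363/5) = 0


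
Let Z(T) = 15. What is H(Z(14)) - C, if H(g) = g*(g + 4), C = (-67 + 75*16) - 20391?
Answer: 19543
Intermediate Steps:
C = -19258 (C = (-67 + 1200) - 20391 = 1133 - 20391 = -19258)
H(g) = g*(4 + g)
H(Z(14)) - C = 15*(4 + 15) - 1*(-19258) = 15*19 + 19258 = 285 + 19258 = 19543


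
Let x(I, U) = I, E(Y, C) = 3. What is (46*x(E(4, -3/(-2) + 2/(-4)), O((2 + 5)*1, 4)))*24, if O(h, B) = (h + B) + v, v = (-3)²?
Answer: 3312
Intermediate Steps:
v = 9
O(h, B) = 9 + B + h (O(h, B) = (h + B) + 9 = (B + h) + 9 = 9 + B + h)
(46*x(E(4, -3/(-2) + 2/(-4)), O((2 + 5)*1, 4)))*24 = (46*3)*24 = 138*24 = 3312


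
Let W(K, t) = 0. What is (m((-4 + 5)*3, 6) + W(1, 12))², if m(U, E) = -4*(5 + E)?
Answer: 1936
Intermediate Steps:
m(U, E) = -20 - 4*E
(m((-4 + 5)*3, 6) + W(1, 12))² = ((-20 - 4*6) + 0)² = ((-20 - 24) + 0)² = (-44 + 0)² = (-44)² = 1936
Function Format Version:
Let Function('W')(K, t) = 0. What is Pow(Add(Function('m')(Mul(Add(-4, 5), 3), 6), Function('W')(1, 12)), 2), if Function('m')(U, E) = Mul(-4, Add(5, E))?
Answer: 1936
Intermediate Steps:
Function('m')(U, E) = Add(-20, Mul(-4, E))
Pow(Add(Function('m')(Mul(Add(-4, 5), 3), 6), Function('W')(1, 12)), 2) = Pow(Add(Add(-20, Mul(-4, 6)), 0), 2) = Pow(Add(Add(-20, -24), 0), 2) = Pow(Add(-44, 0), 2) = Pow(-44, 2) = 1936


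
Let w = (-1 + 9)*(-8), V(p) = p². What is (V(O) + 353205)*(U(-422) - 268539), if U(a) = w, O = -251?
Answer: -111794180218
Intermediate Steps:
w = -64 (w = 8*(-8) = -64)
U(a) = -64
(V(O) + 353205)*(U(-422) - 268539) = ((-251)² + 353205)*(-64 - 268539) = (63001 + 353205)*(-268603) = 416206*(-268603) = -111794180218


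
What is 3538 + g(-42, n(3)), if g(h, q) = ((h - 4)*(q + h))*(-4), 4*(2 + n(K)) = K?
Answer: -4420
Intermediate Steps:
n(K) = -2 + K/4
g(h, q) = -4*(-4 + h)*(h + q) (g(h, q) = ((-4 + h)*(h + q))*(-4) = -4*(-4 + h)*(h + q))
3538 + g(-42, n(3)) = 3538 + (-4*(-42)**2 + 16*(-42) + 16*(-2 + (1/4)*3) - 4*(-42)*(-2 + (1/4)*3)) = 3538 + (-4*1764 - 672 + 16*(-2 + 3/4) - 4*(-42)*(-2 + 3/4)) = 3538 + (-7056 - 672 + 16*(-5/4) - 4*(-42)*(-5/4)) = 3538 + (-7056 - 672 - 20 - 210) = 3538 - 7958 = -4420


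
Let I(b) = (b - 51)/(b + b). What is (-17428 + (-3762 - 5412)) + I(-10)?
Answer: -531979/20 ≈ -26599.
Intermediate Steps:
I(b) = (-51 + b)/(2*b) (I(b) = (-51 + b)/((2*b)) = (-51 + b)*(1/(2*b)) = (-51 + b)/(2*b))
(-17428 + (-3762 - 5412)) + I(-10) = (-17428 + (-3762 - 5412)) + (½)*(-51 - 10)/(-10) = (-17428 - 9174) + (½)*(-⅒)*(-61) = -26602 + 61/20 = -531979/20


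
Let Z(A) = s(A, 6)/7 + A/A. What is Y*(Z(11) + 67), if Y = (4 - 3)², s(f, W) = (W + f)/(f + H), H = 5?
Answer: 7633/112 ≈ 68.152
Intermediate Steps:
s(f, W) = (W + f)/(5 + f) (s(f, W) = (W + f)/(f + 5) = (W + f)/(5 + f))
Y = 1 (Y = 1² = 1)
Z(A) = 1 + (6 + A)/(7*(5 + A)) (Z(A) = ((6 + A)/(5 + A))/7 + A/A = ((6 + A)/(5 + A))*(⅐) + 1 = (6 + A)/(7*(5 + A)) + 1 = 1 + (6 + A)/(7*(5 + A)))
Y*(Z(11) + 67) = 1*((41 + 8*11)/(7*(5 + 11)) + 67) = 1*((⅐)*(41 + 88)/16 + 67) = 1*((⅐)*(1/16)*129 + 67) = 1*(129/112 + 67) = 1*(7633/112) = 7633/112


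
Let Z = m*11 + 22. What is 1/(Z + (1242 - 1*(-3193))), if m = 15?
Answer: 1/4622 ≈ 0.00021636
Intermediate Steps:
Z = 187 (Z = 15*11 + 22 = 165 + 22 = 187)
1/(Z + (1242 - 1*(-3193))) = 1/(187 + (1242 - 1*(-3193))) = 1/(187 + (1242 + 3193)) = 1/(187 + 4435) = 1/4622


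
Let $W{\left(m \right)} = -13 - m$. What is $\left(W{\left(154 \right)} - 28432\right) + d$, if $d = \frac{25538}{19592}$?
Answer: $- \frac{280143035}{9796} \approx -28598.0$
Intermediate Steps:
$d = \frac{12769}{9796}$ ($d = 25538 \cdot \frac{1}{19592} = \frac{12769}{9796} \approx 1.3035$)
$\left(W{\left(154 \right)} - 28432\right) + d = \left(\left(-13 - 154\right) - 28432\right) + \frac{12769}{9796} = \left(-167 - 28432\right) + \frac{12769}{9796} = -28599 + \frac{12769}{9796} = - \frac{280143035}{9796}$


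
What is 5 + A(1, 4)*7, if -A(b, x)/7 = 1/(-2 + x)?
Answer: -39/2 ≈ -19.500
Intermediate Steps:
A(b, x) = -7/(-2 + x)
5 + A(1, 4)*7 = 5 - 7/(-2 + 4)*7 = 5 - 7/2*7 = 5 - 49/2 = -39/2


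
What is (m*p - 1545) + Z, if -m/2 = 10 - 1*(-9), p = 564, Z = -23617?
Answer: -46594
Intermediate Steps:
m = -38 (m = -2*(10 - 1*(-9)) = -2*(10 + 9) = -2*19 = -38)
(m*p - 1545) + Z = (-38*564 - 1545) - 23617 = (-21432 - 1545) - 23617 = -22977 - 23617 = -46594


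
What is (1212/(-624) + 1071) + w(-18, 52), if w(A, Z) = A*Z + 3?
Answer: 7075/52 ≈ 136.06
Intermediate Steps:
w(A, Z) = 3 + A*Z
(1212/(-624) + 1071) + w(-18, 52) = (1212/(-624) + 1071) + (3 - 18*52) = (1212*(-1/624) + 1071) + (3 - 936) = (-101/52 + 1071) - 933 = 55591/52 - 933 = 7075/52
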